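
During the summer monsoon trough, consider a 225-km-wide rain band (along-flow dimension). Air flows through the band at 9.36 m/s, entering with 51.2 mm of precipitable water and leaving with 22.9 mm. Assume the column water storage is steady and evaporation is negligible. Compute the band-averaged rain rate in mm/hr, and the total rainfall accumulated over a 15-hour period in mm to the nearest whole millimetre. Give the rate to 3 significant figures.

Column moisture flux per unit crosswind length is F = V × PW.
Inflow: F_in = 9.36 × 51.2 = 479.232 mm·m/s
Outflow: F_out = 9.36 × 22.9 = 214.344 mm·m/s
Steady-state rate R = (F_in − F_out)/L = (479.232 − 214.344) / 225000 m = 1.177e-03 mm/s.
R = 1.177e-03 × 3600 = 4.24 mm/hr.
Over 15 h: total = 4.24 × 15 = 63.6 ≈ 64 mm.

R ≈ 4.24 mm/hr; total ≈ 64 mm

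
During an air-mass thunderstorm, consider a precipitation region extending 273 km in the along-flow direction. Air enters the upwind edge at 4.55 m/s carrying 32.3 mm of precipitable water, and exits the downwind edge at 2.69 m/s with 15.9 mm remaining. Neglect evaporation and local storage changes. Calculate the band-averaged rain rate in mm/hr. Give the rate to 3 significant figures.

Column moisture flux per unit crosswind length is F = V × PW.
Inflow: F_in = 4.55 × 32.3 = 146.965 mm·m/s
Outflow: F_out = 2.69 × 15.9 = 42.771 mm·m/s
Steady-state rate R = (F_in − F_out)/L = (146.965 − 42.771) / 273000 m = 3.817e-04 mm/s.
R = 3.817e-04 × 3600 = 1.37 mm/hr.

R ≈ 1.37 mm/hr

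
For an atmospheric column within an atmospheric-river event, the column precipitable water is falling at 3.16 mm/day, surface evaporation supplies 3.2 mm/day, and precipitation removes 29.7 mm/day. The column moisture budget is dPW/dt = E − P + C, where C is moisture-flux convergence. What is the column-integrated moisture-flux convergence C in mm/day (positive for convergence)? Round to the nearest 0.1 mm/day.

dPW/dt = -3.16 mm/day.
C = dPW/dt − E + P = (-3.16) − 3.2 + 29.7 = 23.3 mm/day.

C ≈ 23.3 mm/day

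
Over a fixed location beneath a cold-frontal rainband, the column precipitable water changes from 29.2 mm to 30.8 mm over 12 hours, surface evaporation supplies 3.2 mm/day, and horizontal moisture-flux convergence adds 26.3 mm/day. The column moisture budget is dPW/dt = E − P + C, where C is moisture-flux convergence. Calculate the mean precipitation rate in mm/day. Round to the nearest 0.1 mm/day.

P ≈ 26.3 mm/day

dPW/dt = (30.8 − 29.2) mm / (12/24 day) = +3.200 mm/day.
P = E + C − dPW/dt = 3.2 + (26.3) − (+3.200) = 26.3 mm/day.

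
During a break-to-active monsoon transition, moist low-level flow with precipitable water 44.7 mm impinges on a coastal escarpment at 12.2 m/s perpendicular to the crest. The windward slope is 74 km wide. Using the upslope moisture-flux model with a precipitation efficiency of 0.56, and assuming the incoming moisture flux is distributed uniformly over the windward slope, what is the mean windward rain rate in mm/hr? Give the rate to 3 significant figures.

Incoming column moisture flux per unit ridge length: F = V × PW = 12.2 × 44.7 = 545.34 mm·m/s.
Spread over the 74 km slope with efficiency ε = 0.56: R = ε·F/W = 0.56 × 545.34 / 74000 m = 4.127e-03 mm/s.
R = 4.127e-03 × 3600 = 14.9 mm/hr.

R ≈ 14.9 mm/hr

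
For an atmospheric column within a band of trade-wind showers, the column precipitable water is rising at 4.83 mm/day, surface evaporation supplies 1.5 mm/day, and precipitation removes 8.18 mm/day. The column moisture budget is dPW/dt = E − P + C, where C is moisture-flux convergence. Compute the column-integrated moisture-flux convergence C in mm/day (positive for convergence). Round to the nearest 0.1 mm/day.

C ≈ 11.5 mm/day

dPW/dt = +4.83 mm/day.
C = dPW/dt − E + P = (+4.83) − 1.5 + 8.18 = 11.5 mm/day.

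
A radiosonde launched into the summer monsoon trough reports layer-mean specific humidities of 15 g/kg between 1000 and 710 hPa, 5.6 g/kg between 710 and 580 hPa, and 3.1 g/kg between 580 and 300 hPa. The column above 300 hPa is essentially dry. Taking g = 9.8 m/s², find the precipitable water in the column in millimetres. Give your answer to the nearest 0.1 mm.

PW ≈ 60.7 mm

Precipitable water is the column-integrated vapour mass per unit area: PW = (1/g) Σ q̄ Δp, with q in kg/kg and Δp in Pa (1 kg/m² of water = 1 mm).
Layer 1000–710 hPa: Δp = 290 hPa = 29000 Pa, q̄ = 0.015 kg/kg → 0.015 × 29000 / 9.8 = 44.39 mm
Layer 710–580 hPa: Δp = 130 hPa = 13000 Pa, q̄ = 0.0056 kg/kg → 0.0056 × 13000 / 9.8 = 7.43 mm
Layer 580–300 hPa: Δp = 280 hPa = 28000 Pa, q̄ = 0.0031 kg/kg → 0.0031 × 28000 / 9.8 = 8.86 mm
PW = 44.39 + 7.43 + 8.86 = 60.68 ≈ 60.7 mm.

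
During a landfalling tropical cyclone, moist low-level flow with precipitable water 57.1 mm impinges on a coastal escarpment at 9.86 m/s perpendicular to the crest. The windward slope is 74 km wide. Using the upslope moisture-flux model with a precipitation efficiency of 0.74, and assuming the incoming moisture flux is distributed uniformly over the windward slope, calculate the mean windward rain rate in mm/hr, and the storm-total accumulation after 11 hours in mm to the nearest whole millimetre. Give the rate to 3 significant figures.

Incoming column moisture flux per unit ridge length: F = V × PW = 9.86 × 57.1 = 563.006 mm·m/s.
Spread over the 74 km slope with efficiency ε = 0.74: R = ε·F/W = 0.74 × 563.006 / 74000 m = 5.630e-03 mm/s.
R = 5.630e-03 × 3600 = 20.3 mm/hr.
Over 11 h: total = 20.3 × 11 = 223.3 ≈ 223 mm.

R ≈ 20.3 mm/hr; total ≈ 223 mm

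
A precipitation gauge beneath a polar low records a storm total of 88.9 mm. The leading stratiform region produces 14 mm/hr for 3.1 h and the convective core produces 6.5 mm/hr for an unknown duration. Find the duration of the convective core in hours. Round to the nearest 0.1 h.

Known phases: 14 × 3.1 = 43.4 mm.
Remaining depth = 88.9 − 43.4 = 45.5 mm.
Duration = 45.5 / 6.5 = 7.0 h.

duration ≈ 7.0 h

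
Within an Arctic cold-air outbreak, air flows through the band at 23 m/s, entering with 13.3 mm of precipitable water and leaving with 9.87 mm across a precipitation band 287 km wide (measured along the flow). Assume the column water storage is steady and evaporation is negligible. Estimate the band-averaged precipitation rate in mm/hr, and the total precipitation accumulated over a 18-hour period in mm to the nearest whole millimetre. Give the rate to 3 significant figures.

R ≈ 0.990 mm/hr; total ≈ 18 mm

Column moisture flux per unit crosswind length is F = V × PW.
Inflow: F_in = 23 × 13.3 = 305.9 mm·m/s
Outflow: F_out = 23 × 9.87 = 227.01 mm·m/s
Steady-state rate R = (F_in − F_out)/L = (305.9 − 227.01) / 287000 m = 2.749e-04 mm/s.
R = 2.749e-04 × 3600 = 0.990 mm/hr.
Over 18 h: total = 0.990 × 18 = 17.82 ≈ 18 mm.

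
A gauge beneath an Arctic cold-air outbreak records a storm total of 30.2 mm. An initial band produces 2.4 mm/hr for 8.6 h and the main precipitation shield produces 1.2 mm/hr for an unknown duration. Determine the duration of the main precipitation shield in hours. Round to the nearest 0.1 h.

Known phases: 2.4 × 8.6 = 20.64 mm.
Remaining depth = 30.2 − 20.64 = 9.56 mm.
Duration = 9.56 / 1.2 = 8.0 h.

duration ≈ 8.0 h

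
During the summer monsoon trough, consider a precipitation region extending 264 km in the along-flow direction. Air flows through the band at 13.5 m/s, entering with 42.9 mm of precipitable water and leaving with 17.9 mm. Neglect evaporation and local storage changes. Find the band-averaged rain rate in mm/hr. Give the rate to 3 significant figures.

R ≈ 4.60 mm/hr

Column moisture flux per unit crosswind length is F = V × PW.
Inflow: F_in = 13.5 × 42.9 = 579.15 mm·m/s
Outflow: F_out = 13.5 × 17.9 = 241.65 mm·m/s
Steady-state rate R = (F_in − F_out)/L = (579.15 − 241.65) / 264000 m = 1.278e-03 mm/s.
R = 1.278e-03 × 3600 = 4.60 mm/hr.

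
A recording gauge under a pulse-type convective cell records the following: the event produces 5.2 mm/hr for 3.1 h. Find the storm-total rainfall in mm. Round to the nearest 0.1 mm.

total ≈ 16.1 mm

Total = Σ Rᵢ Δtᵢ = 5.2 × 3.1
      = 16.12 = 16.1 mm.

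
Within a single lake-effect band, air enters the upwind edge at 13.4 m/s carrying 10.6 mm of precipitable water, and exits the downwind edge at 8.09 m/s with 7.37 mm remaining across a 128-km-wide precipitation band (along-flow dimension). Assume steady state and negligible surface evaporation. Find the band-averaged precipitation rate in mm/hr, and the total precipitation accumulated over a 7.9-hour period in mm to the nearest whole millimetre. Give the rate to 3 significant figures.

R ≈ 2.32 mm/hr; total ≈ 18 mm

Column moisture flux per unit crosswind length is F = V × PW.
Inflow: F_in = 13.4 × 10.6 = 142.04 mm·m/s
Outflow: F_out = 8.09 × 7.37 = 59.6233 mm·m/s
Steady-state rate R = (F_in − F_out)/L = (142.04 − 59.6233) / 128000 m = 6.439e-04 mm/s.
R = 6.439e-04 × 3600 = 2.32 mm/hr.
Over 7.9 h: total = 2.32 × 7.9 = 18.328 ≈ 18 mm.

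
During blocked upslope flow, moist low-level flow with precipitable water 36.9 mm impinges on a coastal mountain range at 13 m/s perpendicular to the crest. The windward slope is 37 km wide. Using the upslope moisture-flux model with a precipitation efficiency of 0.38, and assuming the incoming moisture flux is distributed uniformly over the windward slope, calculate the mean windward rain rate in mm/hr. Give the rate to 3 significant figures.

R ≈ 17.7 mm/hr

Incoming column moisture flux per unit ridge length: F = V × PW = 13 × 36.9 = 479.7 mm·m/s.
Spread over the 37 km slope with efficiency ε = 0.38: R = ε·F/W = 0.38 × 479.7 / 37000 m = 4.927e-03 mm/s.
R = 4.927e-03 × 3600 = 17.7 mm/hr.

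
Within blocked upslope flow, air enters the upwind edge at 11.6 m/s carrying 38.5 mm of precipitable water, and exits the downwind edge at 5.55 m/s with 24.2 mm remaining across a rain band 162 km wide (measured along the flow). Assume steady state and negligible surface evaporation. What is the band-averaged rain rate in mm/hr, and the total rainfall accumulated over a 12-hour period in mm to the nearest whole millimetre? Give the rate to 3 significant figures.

Column moisture flux per unit crosswind length is F = V × PW.
Inflow: F_in = 11.6 × 38.5 = 446.6 mm·m/s
Outflow: F_out = 5.55 × 24.2 = 134.31 mm·m/s
Steady-state rate R = (F_in − F_out)/L = (446.6 − 134.31) / 162000 m = 1.928e-03 mm/s.
R = 1.928e-03 × 3600 = 6.94 mm/hr.
Over 12 h: total = 6.94 × 12 = 83.28 ≈ 83 mm.

R ≈ 6.94 mm/hr; total ≈ 83 mm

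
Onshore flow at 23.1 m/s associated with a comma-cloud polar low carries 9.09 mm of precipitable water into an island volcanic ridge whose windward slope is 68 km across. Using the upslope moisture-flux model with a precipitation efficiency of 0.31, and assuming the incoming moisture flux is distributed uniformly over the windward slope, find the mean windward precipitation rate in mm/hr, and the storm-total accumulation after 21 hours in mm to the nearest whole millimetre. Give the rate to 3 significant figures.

R ≈ 3.45 mm/hr; total ≈ 72 mm

Incoming column moisture flux per unit ridge length: F = V × PW = 23.1 × 9.09 = 209.979 mm·m/s.
Spread over the 68 km slope with efficiency ε = 0.31: R = ε·F/W = 0.31 × 209.979 / 68000 m = 9.573e-04 mm/s.
R = 9.573e-04 × 3600 = 3.45 mm/hr.
Over 21 h: total = 3.45 × 21 = 72.45 ≈ 72 mm.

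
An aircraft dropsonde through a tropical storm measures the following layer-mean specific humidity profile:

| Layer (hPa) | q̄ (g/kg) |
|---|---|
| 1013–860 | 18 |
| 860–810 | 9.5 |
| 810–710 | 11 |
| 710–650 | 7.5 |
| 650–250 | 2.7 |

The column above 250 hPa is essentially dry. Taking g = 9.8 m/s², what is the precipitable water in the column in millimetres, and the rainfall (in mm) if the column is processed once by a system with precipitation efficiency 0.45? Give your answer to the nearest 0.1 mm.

PW ≈ 59.8 mm; rainfall ≈ 26.9 mm

Precipitable water is the column-integrated vapour mass per unit area: PW = (1/g) Σ q̄ Δp, with q in kg/kg and Δp in Pa (1 kg/m² of water = 1 mm).
Layer 1013–860 hPa: Δp = 153 hPa = 15300 Pa, q̄ = 0.018 kg/kg → 0.018 × 15300 / 9.8 = 28.10 mm
Layer 860–810 hPa: Δp = 50 hPa = 5000 Pa, q̄ = 0.0095 kg/kg → 0.0095 × 5000 / 9.8 = 4.85 mm
Layer 810–710 hPa: Δp = 100 hPa = 10000 Pa, q̄ = 0.011 kg/kg → 0.011 × 10000 / 9.8 = 11.22 mm
Layer 710–650 hPa: Δp = 60 hPa = 6000 Pa, q̄ = 0.0075 kg/kg → 0.0075 × 6000 / 9.8 = 4.59 mm
Layer 650–250 hPa: Δp = 400 hPa = 40000 Pa, q̄ = 0.0027 kg/kg → 0.0027 × 40000 / 9.8 = 11.02 mm
PW = 28.10 + 4.85 + 11.22 + 4.59 + 11.02 = 59.78 ≈ 59.8 mm.
Rainfall = ε × PW = 0.45 × 59.8 = 26.9 mm.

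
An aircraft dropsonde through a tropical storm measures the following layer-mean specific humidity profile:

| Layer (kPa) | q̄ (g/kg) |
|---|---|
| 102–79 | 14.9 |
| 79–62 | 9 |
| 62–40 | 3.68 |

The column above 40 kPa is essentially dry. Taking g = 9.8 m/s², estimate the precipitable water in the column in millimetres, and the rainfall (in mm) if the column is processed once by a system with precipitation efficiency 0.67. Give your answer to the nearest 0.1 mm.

Precipitable water is the column-integrated vapour mass per unit area: PW = (1/g) Σ q̄ Δp, with q in kg/kg and Δp in Pa (1 kg/m² of water = 1 mm).
Layer 102–79 kPa: Δp = 230 hPa = 23000 Pa, q̄ = 0.0149 kg/kg → 0.0149 × 23000 / 9.8 = 34.97 mm
Layer 79–62 kPa: Δp = 170 hPa = 17000 Pa, q̄ = 0.009 kg/kg → 0.009 × 17000 / 9.8 = 15.61 mm
Layer 62–40 kPa: Δp = 220 hPa = 22000 Pa, q̄ = 0.00368 kg/kg → 0.00368 × 22000 / 9.8 = 8.26 mm
PW = 34.97 + 15.61 + 8.26 = 58.84 ≈ 58.8 mm.
Rainfall = ε × PW = 0.67 × 58.8 = 39.4 mm.

PW ≈ 58.8 mm; rainfall ≈ 39.4 mm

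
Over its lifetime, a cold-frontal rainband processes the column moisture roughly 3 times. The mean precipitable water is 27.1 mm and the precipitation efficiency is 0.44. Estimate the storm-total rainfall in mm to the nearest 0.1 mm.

Each cycle deposits ε × PW = 0.44 × 27.1 = 11.924 mm.
Over 3 cycles: 3 × 11.924 = 35.8 mm.

rainfall ≈ 35.8 mm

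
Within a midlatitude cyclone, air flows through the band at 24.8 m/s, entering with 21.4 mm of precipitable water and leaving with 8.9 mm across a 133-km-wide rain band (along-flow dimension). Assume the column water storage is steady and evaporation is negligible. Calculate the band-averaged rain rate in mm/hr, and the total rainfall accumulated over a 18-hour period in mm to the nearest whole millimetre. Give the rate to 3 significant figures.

R ≈ 8.39 mm/hr; total ≈ 151 mm

Column moisture flux per unit crosswind length is F = V × PW.
Inflow: F_in = 24.8 × 21.4 = 530.72 mm·m/s
Outflow: F_out = 24.8 × 8.9 = 220.72 mm·m/s
Steady-state rate R = (F_in − F_out)/L = (530.72 − 220.72) / 133000 m = 2.331e-03 mm/s.
R = 2.331e-03 × 3600 = 8.39 mm/hr.
Over 18 h: total = 8.39 × 18 = 151.02 ≈ 151 mm.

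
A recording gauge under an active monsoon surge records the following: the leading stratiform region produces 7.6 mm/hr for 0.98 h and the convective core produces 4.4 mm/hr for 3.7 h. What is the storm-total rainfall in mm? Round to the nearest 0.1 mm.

total ≈ 23.7 mm

Total = Σ Rᵢ Δtᵢ = 7.6 × 0.98 + 4.4 × 3.7
      = 7.448 + 16.28 = 23.7 mm.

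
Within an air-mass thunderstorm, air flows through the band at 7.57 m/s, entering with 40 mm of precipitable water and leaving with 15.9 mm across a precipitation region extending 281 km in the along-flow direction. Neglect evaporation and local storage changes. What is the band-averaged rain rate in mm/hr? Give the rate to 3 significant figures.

R ≈ 2.34 mm/hr

Column moisture flux per unit crosswind length is F = V × PW.
Inflow: F_in = 7.57 × 40 = 302.8 mm·m/s
Outflow: F_out = 7.57 × 15.9 = 120.363 mm·m/s
Steady-state rate R = (F_in − F_out)/L = (302.8 − 120.363) / 281000 m = 6.492e-04 mm/s.
R = 6.492e-04 × 3600 = 2.34 mm/hr.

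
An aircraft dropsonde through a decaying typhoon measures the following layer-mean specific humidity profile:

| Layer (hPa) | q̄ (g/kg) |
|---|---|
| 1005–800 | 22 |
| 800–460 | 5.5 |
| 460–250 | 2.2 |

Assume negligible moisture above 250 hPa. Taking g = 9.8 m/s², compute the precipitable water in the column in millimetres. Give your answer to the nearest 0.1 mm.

Precipitable water is the column-integrated vapour mass per unit area: PW = (1/g) Σ q̄ Δp, with q in kg/kg and Δp in Pa (1 kg/m² of water = 1 mm).
Layer 1005–800 hPa: Δp = 205 hPa = 20500 Pa, q̄ = 0.022 kg/kg → 0.022 × 20500 / 9.8 = 46.02 mm
Layer 800–460 hPa: Δp = 340 hPa = 34000 Pa, q̄ = 0.0055 kg/kg → 0.0055 × 34000 / 9.8 = 19.08 mm
Layer 460–250 hPa: Δp = 210 hPa = 21000 Pa, q̄ = 0.0022 kg/kg → 0.0022 × 21000 / 9.8 = 4.71 mm
PW = 46.02 + 19.08 + 4.71 = 69.81 ≈ 69.8 mm.

PW ≈ 69.8 mm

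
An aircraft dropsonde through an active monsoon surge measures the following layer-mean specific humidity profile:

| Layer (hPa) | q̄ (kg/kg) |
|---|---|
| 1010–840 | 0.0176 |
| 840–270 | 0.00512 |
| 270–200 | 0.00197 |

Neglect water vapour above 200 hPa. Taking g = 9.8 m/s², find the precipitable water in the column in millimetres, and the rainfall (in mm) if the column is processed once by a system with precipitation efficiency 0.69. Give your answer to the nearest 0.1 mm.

Precipitable water is the column-integrated vapour mass per unit area: PW = (1/g) Σ q̄ Δp, with q in kg/kg and Δp in Pa (1 kg/m² of water = 1 mm).
Layer 1010–840 hPa: Δp = 170 hPa = 17000 Pa, q̄ = 0.0176 kg/kg → 0.0176 × 17000 / 9.8 = 30.53 mm
Layer 840–270 hPa: Δp = 570 hPa = 57000 Pa, q̄ = 0.00512 kg/kg → 0.00512 × 57000 / 9.8 = 29.78 mm
Layer 270–200 hPa: Δp = 70 hPa = 7000 Pa, q̄ = 0.00197 kg/kg → 0.00197 × 7000 / 9.8 = 1.41 mm
PW = 30.53 + 29.78 + 1.41 = 61.72 ≈ 61.7 mm.
Rainfall = ε × PW = 0.69 × 61.7 = 42.6 mm.

PW ≈ 61.7 mm; rainfall ≈ 42.6 mm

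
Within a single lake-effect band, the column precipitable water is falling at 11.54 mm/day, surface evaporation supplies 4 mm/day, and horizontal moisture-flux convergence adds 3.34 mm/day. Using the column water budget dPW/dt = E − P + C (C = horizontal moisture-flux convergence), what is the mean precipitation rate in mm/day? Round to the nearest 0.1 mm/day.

dPW/dt = -11.54 mm/day.
P = E + C − dPW/dt = 4 + (3.34) − (-11.54) = 18.9 mm/day.

P ≈ 18.9 mm/day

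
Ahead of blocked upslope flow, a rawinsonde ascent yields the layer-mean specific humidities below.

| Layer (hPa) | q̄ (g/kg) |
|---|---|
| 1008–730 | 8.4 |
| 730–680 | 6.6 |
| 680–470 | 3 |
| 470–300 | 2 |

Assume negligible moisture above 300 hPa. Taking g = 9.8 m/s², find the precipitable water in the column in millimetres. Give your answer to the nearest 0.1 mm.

PW ≈ 37.1 mm

Precipitable water is the column-integrated vapour mass per unit area: PW = (1/g) Σ q̄ Δp, with q in kg/kg and Δp in Pa (1 kg/m² of water = 1 mm).
Layer 1008–730 hPa: Δp = 278 hPa = 27800 Pa, q̄ = 0.0084 kg/kg → 0.0084 × 27800 / 9.8 = 23.83 mm
Layer 730–680 hPa: Δp = 50 hPa = 5000 Pa, q̄ = 0.0066 kg/kg → 0.0066 × 5000 / 9.8 = 3.37 mm
Layer 680–470 hPa: Δp = 210 hPa = 21000 Pa, q̄ = 0.003 kg/kg → 0.003 × 21000 / 9.8 = 6.43 mm
Layer 470–300 hPa: Δp = 170 hPa = 17000 Pa, q̄ = 0.002 kg/kg → 0.002 × 17000 / 9.8 = 3.47 mm
PW = 23.83 + 3.37 + 6.43 + 3.47 = 37.10 ≈ 37.1 mm.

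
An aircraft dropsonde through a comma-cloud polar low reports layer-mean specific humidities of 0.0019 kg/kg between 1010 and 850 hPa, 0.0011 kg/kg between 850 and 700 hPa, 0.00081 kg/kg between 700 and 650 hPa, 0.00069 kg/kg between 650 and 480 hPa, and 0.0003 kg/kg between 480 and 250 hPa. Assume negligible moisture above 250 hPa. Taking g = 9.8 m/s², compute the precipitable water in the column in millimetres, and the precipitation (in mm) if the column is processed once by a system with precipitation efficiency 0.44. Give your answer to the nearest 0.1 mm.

PW ≈ 7.1 mm; precipitation ≈ 3.1 mm

Precipitable water is the column-integrated vapour mass per unit area: PW = (1/g) Σ q̄ Δp, with q in kg/kg and Δp in Pa (1 kg/m² of water = 1 mm).
Layer 1010–850 hPa: Δp = 160 hPa = 16000 Pa, q̄ = 0.0019 kg/kg → 0.0019 × 16000 / 9.8 = 3.10 mm
Layer 850–700 hPa: Δp = 150 hPa = 15000 Pa, q̄ = 0.0011 kg/kg → 0.0011 × 15000 / 9.8 = 1.68 mm
Layer 700–650 hPa: Δp = 50 hPa = 5000 Pa, q̄ = 0.00081 kg/kg → 0.00081 × 5000 / 9.8 = 0.41 mm
Layer 650–480 hPa: Δp = 170 hPa = 17000 Pa, q̄ = 0.00069 kg/kg → 0.00069 × 17000 / 9.8 = 1.20 mm
Layer 480–250 hPa: Δp = 230 hPa = 23000 Pa, q̄ = 0.0003 kg/kg → 0.0003 × 23000 / 9.8 = 0.70 mm
PW = 3.10 + 1.68 + 0.41 + 1.20 + 0.70 = 7.09 ≈ 7.1 mm.
Precipitation = ε × PW = 0.44 × 7.1 = 3.1 mm.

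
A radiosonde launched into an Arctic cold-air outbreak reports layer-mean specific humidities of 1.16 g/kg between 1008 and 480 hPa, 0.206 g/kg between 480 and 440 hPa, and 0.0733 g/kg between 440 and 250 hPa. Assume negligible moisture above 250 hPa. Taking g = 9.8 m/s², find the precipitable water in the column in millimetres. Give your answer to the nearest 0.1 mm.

PW ≈ 6.5 mm

Precipitable water is the column-integrated vapour mass per unit area: PW = (1/g) Σ q̄ Δp, with q in kg/kg and Δp in Pa (1 kg/m² of water = 1 mm).
Layer 1008–480 hPa: Δp = 528 hPa = 52800 Pa, q̄ = 0.00116 kg/kg → 0.00116 × 52800 / 9.8 = 6.25 mm
Layer 480–440 hPa: Δp = 40 hPa = 4000 Pa, q̄ = 0.000206 kg/kg → 0.000206 × 4000 / 9.8 = 0.08 mm
Layer 440–250 hPa: Δp = 190 hPa = 19000 Pa, q̄ = 7.33e-05 kg/kg → 7.33e-05 × 19000 / 9.8 = 0.14 mm
PW = 6.25 + 0.08 + 0.14 = 6.47 ≈ 6.5 mm.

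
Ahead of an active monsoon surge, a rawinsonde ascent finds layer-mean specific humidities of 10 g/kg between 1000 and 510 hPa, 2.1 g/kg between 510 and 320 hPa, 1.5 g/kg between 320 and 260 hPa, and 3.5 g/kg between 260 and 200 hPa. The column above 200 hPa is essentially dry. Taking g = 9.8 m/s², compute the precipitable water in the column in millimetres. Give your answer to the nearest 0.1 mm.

PW ≈ 57.1 mm

Precipitable water is the column-integrated vapour mass per unit area: PW = (1/g) Σ q̄ Δp, with q in kg/kg and Δp in Pa (1 kg/m² of water = 1 mm).
Layer 1000–510 hPa: Δp = 490 hPa = 49000 Pa, q̄ = 0.01 kg/kg → 0.01 × 49000 / 9.8 = 50.00 mm
Layer 510–320 hPa: Δp = 190 hPa = 19000 Pa, q̄ = 0.0021 kg/kg → 0.0021 × 19000 / 9.8 = 4.07 mm
Layer 320–260 hPa: Δp = 60 hPa = 6000 Pa, q̄ = 0.0015 kg/kg → 0.0015 × 6000 / 9.8 = 0.92 mm
Layer 260–200 hPa: Δp = 60 hPa = 6000 Pa, q̄ = 0.0035 kg/kg → 0.0035 × 6000 / 9.8 = 2.14 mm
PW = 50.00 + 4.07 + 0.92 + 2.14 = 57.13 ≈ 57.1 mm.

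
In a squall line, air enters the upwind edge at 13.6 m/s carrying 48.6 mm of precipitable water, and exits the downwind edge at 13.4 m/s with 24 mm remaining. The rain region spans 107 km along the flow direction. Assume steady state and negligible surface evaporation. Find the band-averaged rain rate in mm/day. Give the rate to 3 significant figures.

R ≈ 274 mm/day

Column moisture flux per unit crosswind length is F = V × PW.
Inflow: F_in = 13.6 × 48.6 = 660.96 mm·m/s
Outflow: F_out = 13.4 × 24 = 321.6 mm·m/s
Steady-state rate R = (F_in − F_out)/L = (660.96 − 321.6) / 107000 m = 3.172e-03 mm/s.
R = 3.172e-03 × 3600 × 24 = 274 mm/day.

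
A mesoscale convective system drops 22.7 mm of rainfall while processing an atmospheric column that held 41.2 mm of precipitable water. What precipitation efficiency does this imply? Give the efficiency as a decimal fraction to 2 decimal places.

ε ≈ 0.55

ε = rainfall / PW = 22.7 / 41.2 = 0.55.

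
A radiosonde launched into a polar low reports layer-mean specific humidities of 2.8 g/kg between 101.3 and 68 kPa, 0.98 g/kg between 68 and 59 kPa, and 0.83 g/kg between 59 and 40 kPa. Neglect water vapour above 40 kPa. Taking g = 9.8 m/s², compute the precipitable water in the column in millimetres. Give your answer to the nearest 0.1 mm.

Precipitable water is the column-integrated vapour mass per unit area: PW = (1/g) Σ q̄ Δp, with q in kg/kg and Δp in Pa (1 kg/m² of water = 1 mm).
Layer 101.3–68 kPa: Δp = 333 hPa = 33300 Pa, q̄ = 0.0028 kg/kg → 0.0028 × 33300 / 9.8 = 9.51 mm
Layer 68–59 kPa: Δp = 90 hPa = 9000 Pa, q̄ = 0.00098 kg/kg → 0.00098 × 9000 / 9.8 = 0.90 mm
Layer 59–40 kPa: Δp = 190 hPa = 19000 Pa, q̄ = 0.00083 kg/kg → 0.00083 × 19000 / 9.8 = 1.61 mm
PW = 9.51 + 0.90 + 1.61 = 12.02 ≈ 12.0 mm.

PW ≈ 12.0 mm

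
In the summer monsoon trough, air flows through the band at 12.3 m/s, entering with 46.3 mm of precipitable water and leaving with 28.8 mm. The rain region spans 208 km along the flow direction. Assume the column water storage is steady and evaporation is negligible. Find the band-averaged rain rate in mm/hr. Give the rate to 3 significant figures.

R ≈ 3.73 mm/hr

Column moisture flux per unit crosswind length is F = V × PW.
Inflow: F_in = 12.3 × 46.3 = 569.49 mm·m/s
Outflow: F_out = 12.3 × 28.8 = 354.24 mm·m/s
Steady-state rate R = (F_in − F_out)/L = (569.49 − 354.24) / 208000 m = 1.035e-03 mm/s.
R = 1.035e-03 × 3600 = 3.73 mm/hr.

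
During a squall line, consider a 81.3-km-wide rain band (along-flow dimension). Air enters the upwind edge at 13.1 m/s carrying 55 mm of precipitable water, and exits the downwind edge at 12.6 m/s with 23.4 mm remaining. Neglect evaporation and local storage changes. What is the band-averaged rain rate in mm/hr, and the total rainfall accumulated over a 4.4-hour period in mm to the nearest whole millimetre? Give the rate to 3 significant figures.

Column moisture flux per unit crosswind length is F = V × PW.
Inflow: F_in = 13.1 × 55 = 720.5 mm·m/s
Outflow: F_out = 12.6 × 23.4 = 294.84 mm·m/s
Steady-state rate R = (F_in − F_out)/L = (720.5 − 294.84) / 81300 m = 5.236e-03 mm/s.
R = 5.236e-03 × 3600 = 18.8 mm/hr.
Over 4.4 h: total = 18.8 × 4.4 = 82.72 ≈ 83 mm.

R ≈ 18.8 mm/hr; total ≈ 83 mm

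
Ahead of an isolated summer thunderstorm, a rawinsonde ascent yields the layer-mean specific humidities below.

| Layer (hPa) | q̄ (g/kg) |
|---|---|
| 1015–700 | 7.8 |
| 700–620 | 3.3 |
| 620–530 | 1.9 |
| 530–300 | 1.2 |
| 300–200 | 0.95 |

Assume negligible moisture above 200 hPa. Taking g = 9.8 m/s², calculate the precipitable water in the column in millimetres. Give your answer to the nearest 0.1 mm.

PW ≈ 33.3 mm

Precipitable water is the column-integrated vapour mass per unit area: PW = (1/g) Σ q̄ Δp, with q in kg/kg and Δp in Pa (1 kg/m² of water = 1 mm).
Layer 1015–700 hPa: Δp = 315 hPa = 31500 Pa, q̄ = 0.0078 kg/kg → 0.0078 × 31500 / 9.8 = 25.07 mm
Layer 700–620 hPa: Δp = 80 hPa = 8000 Pa, q̄ = 0.0033 kg/kg → 0.0033 × 8000 / 9.8 = 2.69 mm
Layer 620–530 hPa: Δp = 90 hPa = 9000 Pa, q̄ = 0.0019 kg/kg → 0.0019 × 9000 / 9.8 = 1.74 mm
Layer 530–300 hPa: Δp = 230 hPa = 23000 Pa, q̄ = 0.0012 kg/kg → 0.0012 × 23000 / 9.8 = 2.82 mm
Layer 300–200 hPa: Δp = 100 hPa = 10000 Pa, q̄ = 0.00095 kg/kg → 0.00095 × 10000 / 9.8 = 0.97 mm
PW = 25.07 + 2.69 + 1.74 + 2.82 + 0.97 = 33.29 ≈ 33.3 mm.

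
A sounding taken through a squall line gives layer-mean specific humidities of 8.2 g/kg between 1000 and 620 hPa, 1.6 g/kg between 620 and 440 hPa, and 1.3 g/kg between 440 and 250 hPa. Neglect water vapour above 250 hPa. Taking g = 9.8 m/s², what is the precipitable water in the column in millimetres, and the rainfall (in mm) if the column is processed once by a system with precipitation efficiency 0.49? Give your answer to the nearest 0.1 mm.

PW ≈ 37.3 mm; rainfall ≈ 18.3 mm

Precipitable water is the column-integrated vapour mass per unit area: PW = (1/g) Σ q̄ Δp, with q in kg/kg and Δp in Pa (1 kg/m² of water = 1 mm).
Layer 1000–620 hPa: Δp = 380 hPa = 38000 Pa, q̄ = 0.0082 kg/kg → 0.0082 × 38000 / 9.8 = 31.80 mm
Layer 620–440 hPa: Δp = 180 hPa = 18000 Pa, q̄ = 0.0016 kg/kg → 0.0016 × 18000 / 9.8 = 2.94 mm
Layer 440–250 hPa: Δp = 190 hPa = 19000 Pa, q̄ = 0.0013 kg/kg → 0.0013 × 19000 / 9.8 = 2.52 mm
PW = 31.80 + 2.94 + 2.52 = 37.26 ≈ 37.3 mm.
Rainfall = ε × PW = 0.49 × 37.3 = 18.3 mm.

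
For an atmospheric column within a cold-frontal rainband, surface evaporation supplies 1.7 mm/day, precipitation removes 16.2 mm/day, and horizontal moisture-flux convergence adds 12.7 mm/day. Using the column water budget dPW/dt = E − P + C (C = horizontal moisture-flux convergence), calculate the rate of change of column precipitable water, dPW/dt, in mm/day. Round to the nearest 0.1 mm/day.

dPW/dt = E − P + C = 1.7 − 16.2 + (12.7) = -1.8 mm/day.

dPW/dt ≈ -1.8 mm/day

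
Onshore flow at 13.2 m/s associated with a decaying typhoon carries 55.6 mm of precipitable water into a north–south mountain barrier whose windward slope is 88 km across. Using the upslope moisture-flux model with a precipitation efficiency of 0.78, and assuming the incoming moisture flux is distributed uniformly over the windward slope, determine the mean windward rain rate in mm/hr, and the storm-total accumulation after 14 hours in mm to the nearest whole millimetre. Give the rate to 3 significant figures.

R ≈ 23.4 mm/hr; total ≈ 328 mm

Incoming column moisture flux per unit ridge length: F = V × PW = 13.2 × 55.6 = 733.92 mm·m/s.
Spread over the 88 km slope with efficiency ε = 0.78: R = ε·F/W = 0.78 × 733.92 / 88000 m = 6.505e-03 mm/s.
R = 6.505e-03 × 3600 = 23.4 mm/hr.
Over 14 h: total = 23.4 × 14 = 327.6 ≈ 328 mm.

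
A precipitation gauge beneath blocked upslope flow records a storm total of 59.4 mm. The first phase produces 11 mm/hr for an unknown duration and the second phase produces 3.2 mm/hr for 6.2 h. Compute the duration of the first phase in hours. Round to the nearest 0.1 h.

duration ≈ 3.6 h

Known phases: 3.2 × 6.2 = 19.84 mm.
Remaining depth = 59.4 − 19.84 = 39.56 mm.
Duration = 39.56 / 11 = 3.6 h.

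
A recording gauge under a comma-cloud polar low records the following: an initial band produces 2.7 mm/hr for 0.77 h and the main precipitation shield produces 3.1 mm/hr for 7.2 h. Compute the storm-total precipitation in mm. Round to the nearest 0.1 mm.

Total = Σ Rᵢ Δtᵢ = 2.7 × 0.77 + 3.1 × 7.2
      = 2.079 + 22.32 = 24.4 mm.

total ≈ 24.4 mm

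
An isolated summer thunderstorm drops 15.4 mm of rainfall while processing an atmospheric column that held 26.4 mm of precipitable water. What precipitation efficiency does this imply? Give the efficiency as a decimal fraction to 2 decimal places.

ε ≈ 0.58

ε = rainfall / PW = 15.4 / 26.4 = 0.58.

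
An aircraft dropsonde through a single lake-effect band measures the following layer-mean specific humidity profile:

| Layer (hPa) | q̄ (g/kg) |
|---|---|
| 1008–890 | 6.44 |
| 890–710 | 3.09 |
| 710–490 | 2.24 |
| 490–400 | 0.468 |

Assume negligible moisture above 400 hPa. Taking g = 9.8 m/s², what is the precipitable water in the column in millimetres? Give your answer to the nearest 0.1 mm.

Precipitable water is the column-integrated vapour mass per unit area: PW = (1/g) Σ q̄ Δp, with q in kg/kg and Δp in Pa (1 kg/m² of water = 1 mm).
Layer 1008–890 hPa: Δp = 118 hPa = 11800 Pa, q̄ = 0.00644 kg/kg → 0.00644 × 11800 / 9.8 = 7.75 mm
Layer 890–710 hPa: Δp = 180 hPa = 18000 Pa, q̄ = 0.00309 kg/kg → 0.00309 × 18000 / 9.8 = 5.68 mm
Layer 710–490 hPa: Δp = 220 hPa = 22000 Pa, q̄ = 0.00224 kg/kg → 0.00224 × 22000 / 9.8 = 5.03 mm
Layer 490–400 hPa: Δp = 90 hPa = 9000 Pa, q̄ = 0.000468 kg/kg → 0.000468 × 9000 / 9.8 = 0.43 mm
PW = 7.75 + 5.68 + 5.03 + 0.43 = 18.89 ≈ 18.9 mm.

PW ≈ 18.9 mm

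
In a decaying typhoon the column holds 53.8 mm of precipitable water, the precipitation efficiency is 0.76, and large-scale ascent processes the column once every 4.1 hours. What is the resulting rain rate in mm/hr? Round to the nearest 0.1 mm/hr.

Each overturning extracts ε × PW = 0.76 × 53.8 = 40.888 mm.
Rate = ε·PW / τ = 40.888 / 4.1 h = 10.0 mm/hr.

R ≈ 10.0 mm/hr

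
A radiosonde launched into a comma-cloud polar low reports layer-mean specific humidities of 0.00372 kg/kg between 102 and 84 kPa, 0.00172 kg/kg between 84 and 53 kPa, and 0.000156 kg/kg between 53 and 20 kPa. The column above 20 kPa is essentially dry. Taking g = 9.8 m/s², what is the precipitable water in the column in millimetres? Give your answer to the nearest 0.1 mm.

Precipitable water is the column-integrated vapour mass per unit area: PW = (1/g) Σ q̄ Δp, with q in kg/kg and Δp in Pa (1 kg/m² of water = 1 mm).
Layer 102–84 kPa: Δp = 180 hPa = 18000 Pa, q̄ = 0.00372 kg/kg → 0.00372 × 18000 / 9.8 = 6.83 mm
Layer 84–53 kPa: Δp = 310 hPa = 31000 Pa, q̄ = 0.00172 kg/kg → 0.00172 × 31000 / 9.8 = 5.44 mm
Layer 53–20 kPa: Δp = 330 hPa = 33000 Pa, q̄ = 0.000156 kg/kg → 0.000156 × 33000 / 9.8 = 0.53 mm
PW = 6.83 + 5.44 + 0.53 = 12.80 ≈ 12.8 mm.

PW ≈ 12.8 mm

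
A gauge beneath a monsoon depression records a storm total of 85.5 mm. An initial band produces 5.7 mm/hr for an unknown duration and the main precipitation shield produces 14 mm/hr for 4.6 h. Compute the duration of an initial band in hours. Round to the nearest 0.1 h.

Known phases: 14 × 4.6 = 64.4 mm.
Remaining depth = 85.5 − 64.4 = 21.1 mm.
Duration = 21.1 / 5.7 = 3.7 h.

duration ≈ 3.7 h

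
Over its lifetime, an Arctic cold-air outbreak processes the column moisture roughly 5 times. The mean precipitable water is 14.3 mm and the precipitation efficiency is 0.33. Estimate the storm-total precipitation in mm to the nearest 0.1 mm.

precipitation ≈ 23.6 mm

Each cycle deposits ε × PW = 0.33 × 14.3 = 4.719 mm.
Over 5 cycles: 5 × 4.719 = 23.6 mm.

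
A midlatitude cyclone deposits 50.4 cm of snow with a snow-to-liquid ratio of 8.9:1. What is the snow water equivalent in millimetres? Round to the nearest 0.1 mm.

SWE = snow depth / ratio = 50.4 cm / 8.9 = 5.663 cm = 56.6 mm.

SWE ≈ 56.6 mm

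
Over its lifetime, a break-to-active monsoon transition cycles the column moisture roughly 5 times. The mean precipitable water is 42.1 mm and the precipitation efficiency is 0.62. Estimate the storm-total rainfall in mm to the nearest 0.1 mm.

rainfall ≈ 130.5 mm

Each cycle deposits ε × PW = 0.62 × 42.1 = 26.102 mm.
Over 5 cycles: 5 × 26.102 = 130.5 mm.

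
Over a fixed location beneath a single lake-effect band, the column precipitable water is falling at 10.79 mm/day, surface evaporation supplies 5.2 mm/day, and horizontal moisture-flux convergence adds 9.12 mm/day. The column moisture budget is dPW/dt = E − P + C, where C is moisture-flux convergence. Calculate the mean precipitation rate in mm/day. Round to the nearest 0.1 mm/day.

P ≈ 25.1 mm/day

dPW/dt = -10.79 mm/day.
P = E + C − dPW/dt = 5.2 + (9.12) − (-10.79) = 25.1 mm/day.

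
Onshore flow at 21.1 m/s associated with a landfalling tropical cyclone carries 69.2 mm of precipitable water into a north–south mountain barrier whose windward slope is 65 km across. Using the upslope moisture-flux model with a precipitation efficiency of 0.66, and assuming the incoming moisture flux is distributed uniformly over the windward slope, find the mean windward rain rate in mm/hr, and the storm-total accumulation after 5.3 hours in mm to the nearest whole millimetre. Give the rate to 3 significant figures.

Incoming column moisture flux per unit ridge length: F = V × PW = 21.1 × 69.2 = 1460.12 mm·m/s.
Spread over the 65 km slope with efficiency ε = 0.66: R = ε·F/W = 0.66 × 1460.12 / 65000 m = 1.483e-02 mm/s.
R = 1.483e-02 × 3600 = 53.4 mm/hr.
Over 5.3 h: total = 53.4 × 5.3 = 283.02 ≈ 283 mm.

R ≈ 53.4 mm/hr; total ≈ 283 mm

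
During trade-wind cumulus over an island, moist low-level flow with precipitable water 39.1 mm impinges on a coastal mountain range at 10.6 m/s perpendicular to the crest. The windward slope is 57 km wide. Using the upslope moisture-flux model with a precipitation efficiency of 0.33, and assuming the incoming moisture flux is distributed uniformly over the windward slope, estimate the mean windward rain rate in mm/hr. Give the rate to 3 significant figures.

R ≈ 8.64 mm/hr

Incoming column moisture flux per unit ridge length: F = V × PW = 10.6 × 39.1 = 414.46 mm·m/s.
Spread over the 57 km slope with efficiency ε = 0.33: R = ε·F/W = 0.33 × 414.46 / 57000 m = 2.400e-03 mm/s.
R = 2.400e-03 × 3600 = 8.64 mm/hr.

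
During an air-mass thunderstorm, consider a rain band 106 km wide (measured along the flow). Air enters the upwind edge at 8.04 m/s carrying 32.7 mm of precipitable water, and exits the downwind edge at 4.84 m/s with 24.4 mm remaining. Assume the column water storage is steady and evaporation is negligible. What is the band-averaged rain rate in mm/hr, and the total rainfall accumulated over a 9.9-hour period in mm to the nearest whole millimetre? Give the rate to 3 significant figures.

Column moisture flux per unit crosswind length is F = V × PW.
Inflow: F_in = 8.04 × 32.7 = 262.908 mm·m/s
Outflow: F_out = 4.84 × 24.4 = 118.096 mm·m/s
Steady-state rate R = (F_in − F_out)/L = (262.908 − 118.096) / 106000 m = 1.366e-03 mm/s.
R = 1.366e-03 × 3600 = 4.92 mm/hr.
Over 9.9 h: total = 4.92 × 9.9 = 48.708 ≈ 49 mm.

R ≈ 4.92 mm/hr; total ≈ 49 mm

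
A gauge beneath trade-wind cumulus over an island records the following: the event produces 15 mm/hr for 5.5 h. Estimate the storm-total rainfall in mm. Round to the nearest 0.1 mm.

Total = Σ Rᵢ Δtᵢ = 15 × 5.5
      = 82.5 = 82.5 mm.

total ≈ 82.5 mm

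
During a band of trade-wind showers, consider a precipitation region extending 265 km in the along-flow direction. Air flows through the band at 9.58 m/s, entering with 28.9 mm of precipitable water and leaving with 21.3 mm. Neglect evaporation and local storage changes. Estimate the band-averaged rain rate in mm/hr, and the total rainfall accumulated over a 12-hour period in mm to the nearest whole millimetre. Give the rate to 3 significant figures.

R ≈ 0.989 mm/hr; total ≈ 12 mm

Column moisture flux per unit crosswind length is F = V × PW.
Inflow: F_in = 9.58 × 28.9 = 276.862 mm·m/s
Outflow: F_out = 9.58 × 21.3 = 204.054 mm·m/s
Steady-state rate R = (F_in − F_out)/L = (276.862 − 204.054) / 265000 m = 2.747e-04 mm/s.
R = 2.747e-04 × 3600 = 0.989 mm/hr.
Over 12 h: total = 0.989 × 12 = 11.868 ≈ 12 mm.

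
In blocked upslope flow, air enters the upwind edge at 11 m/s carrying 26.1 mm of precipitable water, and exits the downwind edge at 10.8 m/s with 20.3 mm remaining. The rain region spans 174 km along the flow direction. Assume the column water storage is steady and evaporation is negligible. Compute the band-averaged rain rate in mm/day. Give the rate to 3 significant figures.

Column moisture flux per unit crosswind length is F = V × PW.
Inflow: F_in = 11 × 26.1 = 287.1 mm·m/s
Outflow: F_out = 10.8 × 20.3 = 219.24 mm·m/s
Steady-state rate R = (F_in − F_out)/L = (287.1 − 219.24) / 174000 m = 3.900e-04 mm/s.
R = 3.900e-04 × 3600 × 24 = 33.7 mm/day.

R ≈ 33.7 mm/day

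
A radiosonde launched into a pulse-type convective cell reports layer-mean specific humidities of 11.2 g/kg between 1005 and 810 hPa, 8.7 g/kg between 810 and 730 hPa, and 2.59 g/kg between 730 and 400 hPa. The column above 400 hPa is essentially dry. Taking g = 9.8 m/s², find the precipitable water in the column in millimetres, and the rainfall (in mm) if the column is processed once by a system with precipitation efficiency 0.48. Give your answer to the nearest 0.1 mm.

PW ≈ 38.1 mm; rainfall ≈ 18.3 mm

Precipitable water is the column-integrated vapour mass per unit area: PW = (1/g) Σ q̄ Δp, with q in kg/kg and Δp in Pa (1 kg/m² of water = 1 mm).
Layer 1005–810 hPa: Δp = 195 hPa = 19500 Pa, q̄ = 0.0112 kg/kg → 0.0112 × 19500 / 9.8 = 22.29 mm
Layer 810–730 hPa: Δp = 80 hPa = 8000 Pa, q̄ = 0.0087 kg/kg → 0.0087 × 8000 / 9.8 = 7.10 mm
Layer 730–400 hPa: Δp = 330 hPa = 33000 Pa, q̄ = 0.00259 kg/kg → 0.00259 × 33000 / 9.8 = 8.72 mm
PW = 22.29 + 7.10 + 8.72 = 38.11 ≈ 38.1 mm.
Rainfall = ε × PW = 0.48 × 38.1 = 18.3 mm.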